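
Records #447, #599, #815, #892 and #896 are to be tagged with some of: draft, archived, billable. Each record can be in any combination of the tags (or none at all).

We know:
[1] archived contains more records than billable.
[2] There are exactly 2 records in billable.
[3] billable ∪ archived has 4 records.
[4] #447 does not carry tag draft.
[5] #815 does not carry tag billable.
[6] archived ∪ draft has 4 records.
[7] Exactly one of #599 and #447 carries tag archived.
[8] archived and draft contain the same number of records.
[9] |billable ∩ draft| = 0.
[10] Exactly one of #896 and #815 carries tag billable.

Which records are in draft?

draft = {#599, #815, #892}

From (4): #447 ∉ draft.
From (5): #815 ∉ billable.
(10) (exactly one): #896 ∈ billable.
Suppose #599 ∉ draft: no assignment then satisfies all the clues, so #599 ∈ draft.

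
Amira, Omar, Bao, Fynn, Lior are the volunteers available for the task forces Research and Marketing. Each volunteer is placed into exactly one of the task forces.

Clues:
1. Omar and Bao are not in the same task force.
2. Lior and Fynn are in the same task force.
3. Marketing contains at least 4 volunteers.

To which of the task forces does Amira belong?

Amira: Marketing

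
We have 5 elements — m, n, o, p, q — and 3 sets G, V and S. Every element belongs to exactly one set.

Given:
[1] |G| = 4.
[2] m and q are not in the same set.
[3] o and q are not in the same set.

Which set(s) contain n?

n: G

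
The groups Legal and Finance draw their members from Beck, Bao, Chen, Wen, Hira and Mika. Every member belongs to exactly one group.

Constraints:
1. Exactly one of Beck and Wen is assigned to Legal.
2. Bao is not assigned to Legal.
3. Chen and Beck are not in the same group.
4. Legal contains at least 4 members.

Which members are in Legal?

From (2): Bao ∉ Legal.
Only one group left: Bao ∈ Finance.
Suppose Beck ∈ Legal: no assignment then satisfies all the clues, so Beck ∉ Legal.

Legal = {Chen, Hira, Mika, Wen}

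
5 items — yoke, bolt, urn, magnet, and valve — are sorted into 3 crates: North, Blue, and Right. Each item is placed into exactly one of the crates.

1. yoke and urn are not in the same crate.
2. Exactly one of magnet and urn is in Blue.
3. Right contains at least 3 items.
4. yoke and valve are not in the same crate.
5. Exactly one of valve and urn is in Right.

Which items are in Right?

Right = {bolt, magnet, valve}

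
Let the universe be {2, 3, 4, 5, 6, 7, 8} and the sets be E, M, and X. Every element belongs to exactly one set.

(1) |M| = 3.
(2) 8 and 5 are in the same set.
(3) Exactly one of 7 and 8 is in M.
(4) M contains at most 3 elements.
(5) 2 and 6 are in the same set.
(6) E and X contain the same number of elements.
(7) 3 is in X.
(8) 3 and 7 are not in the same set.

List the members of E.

E = {5, 8}

From (7): 3 ∈ X.
(8): 7 ∉ X.
Suppose 2 ∈ E: no assignment then satisfies all the clues, so 2 ∉ E.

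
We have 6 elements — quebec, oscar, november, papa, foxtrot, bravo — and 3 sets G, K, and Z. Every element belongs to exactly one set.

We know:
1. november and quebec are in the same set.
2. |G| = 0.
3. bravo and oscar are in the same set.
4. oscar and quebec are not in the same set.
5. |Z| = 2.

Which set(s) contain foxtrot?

(2): G already has 0, so the rest are out.
Suppose foxtrot ∉ K: no assignment then satisfies all the clues, so foxtrot ∈ K.

foxtrot: K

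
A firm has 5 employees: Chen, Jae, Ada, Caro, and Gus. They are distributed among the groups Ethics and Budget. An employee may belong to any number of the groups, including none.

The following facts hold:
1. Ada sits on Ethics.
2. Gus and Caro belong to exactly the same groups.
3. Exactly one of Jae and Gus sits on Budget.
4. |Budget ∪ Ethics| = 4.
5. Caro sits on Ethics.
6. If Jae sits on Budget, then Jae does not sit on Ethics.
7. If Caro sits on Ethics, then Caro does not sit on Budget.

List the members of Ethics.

Ethics = {Ada, Caro, Gus}

From (1): Ada ∈ Ethics.
From (5): Caro ∈ Ethics.
(2): Gus matches Caro: Gus ∈ Ethics.
(7): Caro ∉ Budget.
(2): Gus matches Caro: Gus ∉ Budget.
(3) (exactly one): Jae ∈ Budget.
(6): Jae ∉ Ethics.
Suppose Chen ∈ Ethics: no assignment then satisfies all the clues, so Chen ∉ Ethics.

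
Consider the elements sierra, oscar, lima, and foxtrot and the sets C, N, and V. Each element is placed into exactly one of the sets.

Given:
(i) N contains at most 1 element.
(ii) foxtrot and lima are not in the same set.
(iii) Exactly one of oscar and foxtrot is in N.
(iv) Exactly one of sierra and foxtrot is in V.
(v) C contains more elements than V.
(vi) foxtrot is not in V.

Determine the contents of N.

N = {foxtrot}

From (vi): foxtrot ∉ V.
(iv) (exactly one): sierra ∈ V.
Suppose oscar ∈ N: no assignment then satisfies all the clues, so oscar ∉ N.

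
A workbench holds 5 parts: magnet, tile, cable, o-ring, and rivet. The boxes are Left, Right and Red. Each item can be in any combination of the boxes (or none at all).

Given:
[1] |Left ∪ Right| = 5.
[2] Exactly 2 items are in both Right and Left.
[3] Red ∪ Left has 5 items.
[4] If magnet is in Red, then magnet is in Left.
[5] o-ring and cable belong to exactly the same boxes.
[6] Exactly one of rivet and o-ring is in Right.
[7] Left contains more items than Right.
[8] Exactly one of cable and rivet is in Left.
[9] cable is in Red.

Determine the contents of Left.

From (9): cable ∈ Red.
(5): o-ring matches cable: o-ring ∈ Red.
Suppose magnet ∉ Left: no assignment then satisfies all the clues, so magnet ∈ Left.

Left = {cable, magnet, o-ring, tile}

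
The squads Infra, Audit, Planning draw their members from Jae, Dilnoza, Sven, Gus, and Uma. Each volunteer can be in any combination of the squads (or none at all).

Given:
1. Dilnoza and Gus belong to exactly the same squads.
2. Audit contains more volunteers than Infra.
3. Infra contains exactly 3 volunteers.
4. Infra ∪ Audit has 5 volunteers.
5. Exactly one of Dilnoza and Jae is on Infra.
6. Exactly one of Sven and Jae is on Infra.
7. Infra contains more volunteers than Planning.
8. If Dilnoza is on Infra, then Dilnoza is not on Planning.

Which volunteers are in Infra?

Infra = {Dilnoza, Gus, Sven}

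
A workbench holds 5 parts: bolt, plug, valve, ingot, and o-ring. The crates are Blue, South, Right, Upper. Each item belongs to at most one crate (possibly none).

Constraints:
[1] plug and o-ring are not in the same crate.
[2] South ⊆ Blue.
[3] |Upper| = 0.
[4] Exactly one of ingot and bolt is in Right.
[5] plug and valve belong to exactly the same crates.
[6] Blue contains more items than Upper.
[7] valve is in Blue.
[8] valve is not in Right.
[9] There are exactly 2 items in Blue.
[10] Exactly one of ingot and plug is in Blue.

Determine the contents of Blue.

Blue = {plug, valve}

From (7): valve ∈ Blue.
(3): Upper already has 0, so the rest are out.
(5): plug matches valve: plug ∈ Blue.
(9): Blue already has 2, so the rest are out.
(2) contrapositive: bolt ∉ South.
(2) contrapositive: ingot ∉ South.
(2) contrapositive: o-ring ∉ South.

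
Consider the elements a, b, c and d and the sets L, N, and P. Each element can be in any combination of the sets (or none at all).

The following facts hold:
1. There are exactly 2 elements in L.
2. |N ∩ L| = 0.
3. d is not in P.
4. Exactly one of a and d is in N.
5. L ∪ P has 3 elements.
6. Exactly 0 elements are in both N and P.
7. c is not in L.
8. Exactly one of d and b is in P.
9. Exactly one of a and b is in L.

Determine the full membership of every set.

L = {b, d}; N = {a}; P = {b, c}

From (3): d ∉ P.
From (7): c ∉ L.
(8) (exactly one): b ∈ P.
Suppose a ∈ L: no assignment then satisfies all the clues, so a ∉ L.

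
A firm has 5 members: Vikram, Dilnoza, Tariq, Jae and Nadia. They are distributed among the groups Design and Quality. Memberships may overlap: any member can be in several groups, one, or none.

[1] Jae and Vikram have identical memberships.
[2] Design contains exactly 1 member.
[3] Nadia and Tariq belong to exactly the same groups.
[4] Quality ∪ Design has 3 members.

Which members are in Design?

Design = {Dilnoza}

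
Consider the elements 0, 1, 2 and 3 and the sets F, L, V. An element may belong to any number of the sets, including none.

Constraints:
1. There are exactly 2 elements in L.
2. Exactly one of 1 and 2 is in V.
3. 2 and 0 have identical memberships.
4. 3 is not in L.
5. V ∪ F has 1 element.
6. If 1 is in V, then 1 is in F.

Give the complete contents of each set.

From (4): 3 ∉ L.
Suppose 0 ∈ F: no assignment then satisfies all the clues, so 0 ∉ F.

F = {1}; L = {0, 2}; V = {1}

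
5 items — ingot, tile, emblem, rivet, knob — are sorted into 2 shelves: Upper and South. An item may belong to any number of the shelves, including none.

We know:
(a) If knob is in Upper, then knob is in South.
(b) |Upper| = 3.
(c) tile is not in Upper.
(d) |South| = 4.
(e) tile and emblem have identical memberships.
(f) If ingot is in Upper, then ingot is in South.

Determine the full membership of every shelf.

Upper = {ingot, knob, rivet}; South = {emblem, ingot, knob, tile}

From (c): tile ∉ Upper.
(e): emblem matches tile: emblem ∉ Upper.
(b): only 3 candidates remain for Upper, so all are in.
(f): ingot ∈ South.
(a): knob ∈ South.
Suppose tile ∉ South: no assignment then satisfies all the clues, so tile ∈ South.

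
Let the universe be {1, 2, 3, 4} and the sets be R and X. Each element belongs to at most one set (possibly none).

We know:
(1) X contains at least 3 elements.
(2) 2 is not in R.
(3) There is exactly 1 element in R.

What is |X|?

3

From (2): 2 ∉ R.
Suppose 2 ∉ X: no assignment then satisfies all the clues, so 2 ∈ X.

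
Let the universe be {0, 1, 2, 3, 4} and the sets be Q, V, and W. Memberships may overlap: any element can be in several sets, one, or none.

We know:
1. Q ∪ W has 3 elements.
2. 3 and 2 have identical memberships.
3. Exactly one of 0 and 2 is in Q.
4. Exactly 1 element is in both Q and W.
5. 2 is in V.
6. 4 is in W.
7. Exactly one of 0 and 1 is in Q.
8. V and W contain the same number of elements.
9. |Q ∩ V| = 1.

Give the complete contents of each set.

Q = {0}; V = {0, 2, 3}; W = {0, 1, 4}

From (5): 2 ∈ V.
From (6): 4 ∈ W.
(2): 3 matches 2: 3 ∈ V.
Suppose 0 ∉ Q: no assignment then satisfies all the clues, so 0 ∈ Q.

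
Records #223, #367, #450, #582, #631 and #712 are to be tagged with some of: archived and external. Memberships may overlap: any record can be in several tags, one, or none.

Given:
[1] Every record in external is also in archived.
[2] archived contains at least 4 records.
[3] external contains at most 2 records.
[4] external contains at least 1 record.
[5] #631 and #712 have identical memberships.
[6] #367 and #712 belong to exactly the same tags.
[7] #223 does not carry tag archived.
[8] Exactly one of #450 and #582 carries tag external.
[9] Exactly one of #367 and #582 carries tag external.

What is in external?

external = {#582}

From (7): #223 ∉ archived.
(1) contrapositive: #223 ∉ external.
Suppose #367 ∈ external: no assignment then satisfies all the clues, so #367 ∉ external.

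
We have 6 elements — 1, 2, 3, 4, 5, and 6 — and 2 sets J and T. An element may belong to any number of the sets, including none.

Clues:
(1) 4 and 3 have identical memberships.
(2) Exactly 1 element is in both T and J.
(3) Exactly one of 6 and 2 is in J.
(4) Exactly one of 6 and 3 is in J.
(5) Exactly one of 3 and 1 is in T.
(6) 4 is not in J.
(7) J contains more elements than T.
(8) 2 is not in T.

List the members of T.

T = {1}

From (6): 4 ∉ J.
From (8): 2 ∉ T.
(1): 3 matches 4: 3 ∉ J.
(4) (exactly one): 6 ∈ J.
(3) (exactly one): 2 ∉ J.
Suppose 1 ∉ T: no assignment then satisfies all the clues, so 1 ∈ T.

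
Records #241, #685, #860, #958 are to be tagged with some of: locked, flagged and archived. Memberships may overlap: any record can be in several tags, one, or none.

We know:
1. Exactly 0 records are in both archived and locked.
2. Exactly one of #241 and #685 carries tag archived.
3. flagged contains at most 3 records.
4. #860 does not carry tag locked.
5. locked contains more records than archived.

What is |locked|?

2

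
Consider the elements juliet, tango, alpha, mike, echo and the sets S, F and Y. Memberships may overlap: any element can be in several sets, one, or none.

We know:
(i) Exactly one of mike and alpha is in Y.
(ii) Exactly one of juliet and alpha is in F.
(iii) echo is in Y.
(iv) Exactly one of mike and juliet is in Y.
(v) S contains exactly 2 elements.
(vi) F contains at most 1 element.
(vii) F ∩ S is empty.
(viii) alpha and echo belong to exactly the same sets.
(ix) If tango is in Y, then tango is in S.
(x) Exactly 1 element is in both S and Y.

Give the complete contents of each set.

S = {mike, tango}; F = {juliet}; Y = {alpha, echo, juliet, tango}

From (iii): echo ∈ Y.
(viii): alpha matches echo: alpha ∈ Y.
(i) (exactly one): mike ∉ Y.
(iv) (exactly one): juliet ∈ Y.
Suppose juliet ∈ S: no assignment then satisfies all the clues, so juliet ∉ S.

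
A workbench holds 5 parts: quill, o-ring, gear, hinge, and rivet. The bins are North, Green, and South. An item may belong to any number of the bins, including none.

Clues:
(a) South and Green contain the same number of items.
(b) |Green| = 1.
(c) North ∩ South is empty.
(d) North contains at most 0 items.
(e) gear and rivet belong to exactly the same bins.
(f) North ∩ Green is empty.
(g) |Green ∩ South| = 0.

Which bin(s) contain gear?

gear: none

(d): North already has 0, so the rest are out.
Suppose gear ∈ Green: no assignment then satisfies all the clues, so gear ∉ Green.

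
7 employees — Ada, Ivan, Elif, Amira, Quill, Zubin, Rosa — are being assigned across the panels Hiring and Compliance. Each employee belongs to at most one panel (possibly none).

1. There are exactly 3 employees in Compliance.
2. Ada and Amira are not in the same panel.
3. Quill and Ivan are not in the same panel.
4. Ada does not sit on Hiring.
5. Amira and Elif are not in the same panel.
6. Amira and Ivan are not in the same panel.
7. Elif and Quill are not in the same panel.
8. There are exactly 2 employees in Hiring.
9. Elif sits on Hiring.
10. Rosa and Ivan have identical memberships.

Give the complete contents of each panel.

Hiring = {Elif, Zubin}; Compliance = {Ada, Ivan, Rosa}

From (4): Ada ∉ Hiring.
From (9): Elif ∈ Hiring.
(5): Amira ∉ Hiring.
(7): Quill ∉ Hiring.
Suppose Ada ∉ Compliance: no assignment then satisfies all the clues, so Ada ∈ Compliance.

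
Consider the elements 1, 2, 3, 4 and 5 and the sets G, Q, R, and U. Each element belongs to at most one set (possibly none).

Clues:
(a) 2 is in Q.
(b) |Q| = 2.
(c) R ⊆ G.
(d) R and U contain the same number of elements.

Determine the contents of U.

U = {}

From (a): 2 ∈ Q.
Suppose 1 ∈ U: no assignment then satisfies all the clues, so 1 ∉ U.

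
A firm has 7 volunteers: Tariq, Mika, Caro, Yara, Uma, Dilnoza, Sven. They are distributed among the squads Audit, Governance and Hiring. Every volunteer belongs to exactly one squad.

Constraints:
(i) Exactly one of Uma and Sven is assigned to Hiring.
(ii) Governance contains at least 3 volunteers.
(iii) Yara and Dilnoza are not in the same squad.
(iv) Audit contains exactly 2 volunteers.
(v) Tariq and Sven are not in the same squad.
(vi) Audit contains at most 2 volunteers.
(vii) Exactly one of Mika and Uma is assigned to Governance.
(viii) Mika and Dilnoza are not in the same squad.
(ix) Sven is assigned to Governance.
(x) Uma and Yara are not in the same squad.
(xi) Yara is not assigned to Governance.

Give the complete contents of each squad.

Audit = {Tariq, Yara}; Governance = {Caro, Mika, Sven}; Hiring = {Dilnoza, Uma}

From (ix): Sven ∈ Governance.
From (xi): Yara ∉ Governance.
(i) (exactly one): Uma ∈ Hiring.
(v): Tariq ∉ Governance.
(vii) (exactly one): Mika ∈ Governance.
(viii): Dilnoza ∉ Governance.
(x): Yara ∉ Hiring.
Only one squad left: Yara ∈ Audit.
(ii): only 3 candidates remain for Governance, so all are in.
(iii): Dilnoza ∉ Audit.
(iv): only 2 candidates remain for Audit, so all are in.
Only one squad left: Dilnoza ∈ Hiring.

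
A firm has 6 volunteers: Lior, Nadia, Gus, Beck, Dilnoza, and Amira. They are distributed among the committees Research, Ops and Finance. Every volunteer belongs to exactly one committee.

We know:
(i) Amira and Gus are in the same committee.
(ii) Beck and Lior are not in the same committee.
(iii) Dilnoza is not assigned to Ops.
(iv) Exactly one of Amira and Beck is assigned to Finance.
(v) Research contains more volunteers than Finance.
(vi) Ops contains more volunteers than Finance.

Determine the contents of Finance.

Finance = {Beck}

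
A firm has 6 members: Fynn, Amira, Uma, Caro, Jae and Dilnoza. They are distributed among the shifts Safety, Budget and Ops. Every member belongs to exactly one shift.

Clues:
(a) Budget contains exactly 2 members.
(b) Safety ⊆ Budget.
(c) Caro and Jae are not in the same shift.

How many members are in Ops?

4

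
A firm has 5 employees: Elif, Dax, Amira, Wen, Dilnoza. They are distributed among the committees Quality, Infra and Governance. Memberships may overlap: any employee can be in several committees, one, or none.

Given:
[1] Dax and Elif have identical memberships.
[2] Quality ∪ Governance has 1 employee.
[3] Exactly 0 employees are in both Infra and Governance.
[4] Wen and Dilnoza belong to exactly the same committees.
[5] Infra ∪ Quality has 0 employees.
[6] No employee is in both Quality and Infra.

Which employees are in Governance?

Governance = {Amira}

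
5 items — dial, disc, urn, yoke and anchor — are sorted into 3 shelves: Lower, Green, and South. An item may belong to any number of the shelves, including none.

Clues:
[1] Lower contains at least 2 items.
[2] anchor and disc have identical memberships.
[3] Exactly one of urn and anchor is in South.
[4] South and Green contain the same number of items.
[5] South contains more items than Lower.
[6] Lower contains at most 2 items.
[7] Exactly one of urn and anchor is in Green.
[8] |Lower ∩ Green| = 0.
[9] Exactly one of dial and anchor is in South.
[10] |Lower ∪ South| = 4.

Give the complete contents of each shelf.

Lower = {urn, yoke}; Green = {anchor, dial, disc}; South = {anchor, disc, yoke}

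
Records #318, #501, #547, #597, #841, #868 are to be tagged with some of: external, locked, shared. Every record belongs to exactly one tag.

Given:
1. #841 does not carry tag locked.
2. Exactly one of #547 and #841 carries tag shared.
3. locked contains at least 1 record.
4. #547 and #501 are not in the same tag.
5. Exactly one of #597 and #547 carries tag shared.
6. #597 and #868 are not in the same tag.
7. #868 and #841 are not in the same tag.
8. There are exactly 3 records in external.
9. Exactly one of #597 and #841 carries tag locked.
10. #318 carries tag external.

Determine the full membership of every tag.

From (1): #841 ∉ locked.
From (10): #318 ∈ external.
(9) (exactly one): #597 ∈ locked.
(5) (exactly one): #547 ∈ shared.
(6): #868 ∉ locked.
(2) (exactly one): #841 ∉ shared.
(4): #501 ∉ shared.
Only one tag left: #841 ∈ external.
(7): #868 ∉ external.
(8): only 3 candidates remain for external, so all are in.
Only one tag left: #868 ∈ shared.

external = {#318, #501, #841}; locked = {#597}; shared = {#547, #868}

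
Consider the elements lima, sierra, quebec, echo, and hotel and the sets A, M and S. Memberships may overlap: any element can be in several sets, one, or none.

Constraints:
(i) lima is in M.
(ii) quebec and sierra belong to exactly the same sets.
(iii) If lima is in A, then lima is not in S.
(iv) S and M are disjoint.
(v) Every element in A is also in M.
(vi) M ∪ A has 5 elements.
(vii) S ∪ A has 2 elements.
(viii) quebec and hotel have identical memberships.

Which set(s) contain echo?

echo: A, M

From (i): lima ∈ M.
(iv) (disjoint): lima ∉ S.
Suppose echo ∉ A: no assignment then satisfies all the clues, so echo ∈ A.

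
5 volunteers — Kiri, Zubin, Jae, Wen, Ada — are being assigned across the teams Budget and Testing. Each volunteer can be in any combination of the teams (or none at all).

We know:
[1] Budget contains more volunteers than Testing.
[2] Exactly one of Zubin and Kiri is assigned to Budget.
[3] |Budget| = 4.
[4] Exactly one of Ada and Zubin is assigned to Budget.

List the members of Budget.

Budget = {Ada, Jae, Kiri, Wen}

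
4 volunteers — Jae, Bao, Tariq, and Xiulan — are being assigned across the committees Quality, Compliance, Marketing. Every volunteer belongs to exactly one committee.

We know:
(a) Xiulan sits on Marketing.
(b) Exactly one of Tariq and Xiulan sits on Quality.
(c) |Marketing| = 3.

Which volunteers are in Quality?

Quality = {Tariq}

From (a): Xiulan ∈ Marketing.
(b) (exactly one): Tariq ∈ Quality.
(c): only 3 candidates remain for Marketing, so all are in.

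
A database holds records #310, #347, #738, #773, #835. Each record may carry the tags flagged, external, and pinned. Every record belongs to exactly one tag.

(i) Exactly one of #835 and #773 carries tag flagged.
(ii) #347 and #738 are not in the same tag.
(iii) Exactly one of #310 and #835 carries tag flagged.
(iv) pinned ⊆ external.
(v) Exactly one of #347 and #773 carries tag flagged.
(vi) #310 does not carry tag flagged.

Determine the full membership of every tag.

flagged = {#347, #835}; external = {#310, #738, #773}; pinned = {}

From (vi): #310 ∉ flagged.
(iii) (exactly one): #835 ∈ flagged.
(i) (exactly one): #773 ∉ flagged.
(v) (exactly one): #347 ∈ flagged.
(ii): #738 ∉ flagged.
Suppose #310 ∉ external: no assignment then satisfies all the clues, so #310 ∈ external.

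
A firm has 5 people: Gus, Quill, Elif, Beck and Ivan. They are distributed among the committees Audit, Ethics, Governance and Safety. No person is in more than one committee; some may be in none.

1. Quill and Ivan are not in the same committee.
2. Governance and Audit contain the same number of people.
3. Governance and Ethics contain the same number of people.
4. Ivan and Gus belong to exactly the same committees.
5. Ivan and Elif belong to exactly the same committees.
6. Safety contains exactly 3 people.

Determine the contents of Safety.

Safety = {Elif, Gus, Ivan}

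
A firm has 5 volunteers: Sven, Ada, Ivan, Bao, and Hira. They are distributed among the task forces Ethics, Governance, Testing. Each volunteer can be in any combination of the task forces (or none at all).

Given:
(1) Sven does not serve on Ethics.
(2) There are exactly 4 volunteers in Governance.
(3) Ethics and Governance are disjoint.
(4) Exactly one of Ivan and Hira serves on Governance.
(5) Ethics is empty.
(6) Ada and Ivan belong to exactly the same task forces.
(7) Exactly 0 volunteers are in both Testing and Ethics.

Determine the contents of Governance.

Governance = {Ada, Bao, Ivan, Sven}

From (1): Sven ∉ Ethics.
(5): Ethics already has 0, so the rest are out.
Suppose Sven ∉ Governance: no assignment then satisfies all the clues, so Sven ∈ Governance.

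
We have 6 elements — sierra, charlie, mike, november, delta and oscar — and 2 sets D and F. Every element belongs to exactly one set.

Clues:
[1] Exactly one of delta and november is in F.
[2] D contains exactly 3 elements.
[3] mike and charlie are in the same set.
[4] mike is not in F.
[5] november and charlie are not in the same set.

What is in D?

From (4): mike ∉ F.
(3): charlie matches mike: charlie ∉ F.
Only one set left: charlie ∈ D.
Only one set left: mike ∈ D.
(5): november ∉ D.
Only one set left: november ∈ F.
(1) (exactly one): delta ∉ F.
Only one set left: delta ∈ D.
(2): D already has 3, so the rest are out.
Only one set left: sierra ∈ F.
Only one set left: oscar ∈ F.

D = {charlie, delta, mike}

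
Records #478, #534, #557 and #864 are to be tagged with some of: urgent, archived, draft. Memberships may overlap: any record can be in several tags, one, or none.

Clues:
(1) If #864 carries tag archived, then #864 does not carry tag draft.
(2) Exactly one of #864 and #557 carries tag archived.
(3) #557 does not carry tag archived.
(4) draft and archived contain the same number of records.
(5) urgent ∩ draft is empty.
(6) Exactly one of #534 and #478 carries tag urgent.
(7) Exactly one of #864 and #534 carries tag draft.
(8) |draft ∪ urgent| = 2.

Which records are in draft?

From (3): #557 ∉ archived.
(2) (exactly one): #864 ∈ archived.
(1): #864 ∉ draft.
(7) (exactly one): #534 ∈ draft.
(5) (disjoint): #534 ∉ urgent.
(6) (exactly one): #478 ∈ urgent.
(5) (disjoint): #478 ∉ draft.
Suppose #557 ∈ draft: no assignment then satisfies all the clues, so #557 ∉ draft.

draft = {#534}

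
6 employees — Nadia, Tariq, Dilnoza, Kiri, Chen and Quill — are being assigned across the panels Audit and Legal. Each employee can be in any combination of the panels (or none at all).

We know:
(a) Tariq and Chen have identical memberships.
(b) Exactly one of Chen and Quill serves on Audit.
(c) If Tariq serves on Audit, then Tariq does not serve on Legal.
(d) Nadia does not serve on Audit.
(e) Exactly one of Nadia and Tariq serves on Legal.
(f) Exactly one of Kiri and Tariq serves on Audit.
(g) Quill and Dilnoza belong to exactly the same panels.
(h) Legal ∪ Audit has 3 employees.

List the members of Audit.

Audit = {Chen, Tariq}

From (d): Nadia ∉ Audit.
Suppose Tariq ∉ Audit: no assignment then satisfies all the clues, so Tariq ∈ Audit.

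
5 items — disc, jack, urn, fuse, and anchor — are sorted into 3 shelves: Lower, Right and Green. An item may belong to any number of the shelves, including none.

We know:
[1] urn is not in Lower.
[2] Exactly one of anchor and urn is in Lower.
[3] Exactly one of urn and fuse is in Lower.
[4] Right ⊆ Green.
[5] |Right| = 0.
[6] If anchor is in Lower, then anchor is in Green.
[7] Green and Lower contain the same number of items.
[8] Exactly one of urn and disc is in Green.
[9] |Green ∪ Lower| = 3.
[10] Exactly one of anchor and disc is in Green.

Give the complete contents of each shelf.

Lower = {anchor, fuse}; Right = {}; Green = {anchor, urn}

From (1): urn ∉ Lower.
(2) (exactly one): anchor ∈ Lower.
(3) (exactly one): fuse ∈ Lower.
(5): Right already has 0, so the rest are out.
(6): anchor ∈ Green.
(10) (exactly one): disc ∉ Green.
(8) (exactly one): urn ∈ Green.
Suppose disc ∈ Lower: no assignment then satisfies all the clues, so disc ∉ Lower.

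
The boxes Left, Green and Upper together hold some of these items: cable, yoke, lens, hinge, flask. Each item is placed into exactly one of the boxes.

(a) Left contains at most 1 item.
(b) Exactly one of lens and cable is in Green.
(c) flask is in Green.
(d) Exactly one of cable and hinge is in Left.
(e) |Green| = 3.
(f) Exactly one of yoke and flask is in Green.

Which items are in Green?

From (c): flask ∈ Green.
(f) (exactly one): yoke ∉ Green.
Suppose cable ∈ Green: no assignment then satisfies all the clues, so cable ∉ Green.

Green = {flask, hinge, lens}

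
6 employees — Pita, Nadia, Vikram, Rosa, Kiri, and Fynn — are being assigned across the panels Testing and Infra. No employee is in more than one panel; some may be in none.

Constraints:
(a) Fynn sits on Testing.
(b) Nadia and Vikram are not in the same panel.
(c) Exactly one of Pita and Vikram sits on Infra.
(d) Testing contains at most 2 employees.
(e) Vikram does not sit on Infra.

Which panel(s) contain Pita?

From (a): Fynn ∈ Testing.
From (e): Vikram ∉ Infra.
(c) (exactly one): Pita ∈ Infra.

Pita: Infra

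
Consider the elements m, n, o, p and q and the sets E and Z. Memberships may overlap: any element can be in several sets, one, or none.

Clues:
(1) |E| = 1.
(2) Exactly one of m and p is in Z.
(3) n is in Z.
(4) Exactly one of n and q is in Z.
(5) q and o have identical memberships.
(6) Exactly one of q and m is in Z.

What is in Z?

Z = {m, n}

From (3): n ∈ Z.
(4) (exactly one): q ∉ Z.
(5): o matches q: o ∉ Z.
(6) (exactly one): m ∈ Z.
(2) (exactly one): p ∉ Z.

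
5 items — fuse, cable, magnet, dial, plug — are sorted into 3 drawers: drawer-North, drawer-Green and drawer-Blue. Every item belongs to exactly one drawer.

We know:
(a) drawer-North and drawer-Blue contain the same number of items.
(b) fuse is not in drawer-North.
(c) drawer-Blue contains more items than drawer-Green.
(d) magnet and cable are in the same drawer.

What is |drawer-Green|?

From (b): fuse ∉ drawer-North.
Suppose cable ∈ drawer-Green: no assignment then satisfies all the clues, so cable ∉ drawer-Green.

1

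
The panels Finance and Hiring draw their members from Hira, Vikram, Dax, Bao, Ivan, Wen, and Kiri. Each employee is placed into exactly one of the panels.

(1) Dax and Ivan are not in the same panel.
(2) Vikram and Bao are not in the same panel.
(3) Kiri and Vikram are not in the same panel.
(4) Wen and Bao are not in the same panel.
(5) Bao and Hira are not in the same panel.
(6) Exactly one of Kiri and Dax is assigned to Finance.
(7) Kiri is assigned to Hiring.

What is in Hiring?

Hiring = {Bao, Ivan, Kiri}

From (7): Kiri ∈ Hiring.
(3): Vikram ∉ Hiring.
(6) (exactly one): Dax ∈ Finance.
Only one panel left: Vikram ∈ Finance.
(1): Ivan ∉ Finance.
(2): Bao ∉ Finance.
Only one panel left: Bao ∈ Hiring.
Only one panel left: Ivan ∈ Hiring.
(4): Wen ∉ Hiring.
(5): Hira ∉ Hiring.
Only one panel left: Hira ∈ Finance.
Only one panel left: Wen ∈ Finance.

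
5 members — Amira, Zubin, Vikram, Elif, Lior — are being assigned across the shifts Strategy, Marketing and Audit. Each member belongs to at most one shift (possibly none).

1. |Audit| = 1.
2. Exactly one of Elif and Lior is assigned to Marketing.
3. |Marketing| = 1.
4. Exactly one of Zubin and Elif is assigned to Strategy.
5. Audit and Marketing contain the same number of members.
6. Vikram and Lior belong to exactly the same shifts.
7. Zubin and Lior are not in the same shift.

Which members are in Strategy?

Strategy = {Zubin}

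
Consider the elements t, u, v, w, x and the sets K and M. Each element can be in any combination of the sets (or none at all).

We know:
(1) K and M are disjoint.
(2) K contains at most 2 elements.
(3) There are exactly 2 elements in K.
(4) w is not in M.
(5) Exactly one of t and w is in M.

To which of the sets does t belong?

t: M

From (4): w ∉ M.
(5) (exactly one): t ∈ M.
(1) (disjoint): t ∉ K.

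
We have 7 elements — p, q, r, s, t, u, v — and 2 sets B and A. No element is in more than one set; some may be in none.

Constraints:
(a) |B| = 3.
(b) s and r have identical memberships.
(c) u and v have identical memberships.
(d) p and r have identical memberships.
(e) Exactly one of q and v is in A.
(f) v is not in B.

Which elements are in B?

B = {p, r, s}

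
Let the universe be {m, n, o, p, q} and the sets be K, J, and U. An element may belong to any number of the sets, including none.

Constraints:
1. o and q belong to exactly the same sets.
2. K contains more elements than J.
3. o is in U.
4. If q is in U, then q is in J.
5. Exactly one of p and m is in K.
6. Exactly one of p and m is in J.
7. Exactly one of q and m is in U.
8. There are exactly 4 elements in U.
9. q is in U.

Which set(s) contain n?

From (3): o ∈ U.
From (9): q ∈ U.
(4): q ∈ J.
(7) (exactly one): m ∉ U.
(8): only 4 candidates remain for U, so all are in.
(1): o matches q: o ∈ J.
Suppose n ∉ K: no assignment then satisfies all the clues, so n ∈ K.

n: K, U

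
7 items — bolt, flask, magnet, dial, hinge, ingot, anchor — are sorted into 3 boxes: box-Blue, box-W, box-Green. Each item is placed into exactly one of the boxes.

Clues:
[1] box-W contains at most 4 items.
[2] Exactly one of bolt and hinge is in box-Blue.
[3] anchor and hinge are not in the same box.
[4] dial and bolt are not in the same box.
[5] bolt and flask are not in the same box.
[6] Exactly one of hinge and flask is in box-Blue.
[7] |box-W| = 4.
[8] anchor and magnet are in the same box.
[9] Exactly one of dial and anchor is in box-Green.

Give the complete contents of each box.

box-Blue = {hinge}; box-W = {anchor, bolt, ingot, magnet}; box-Green = {dial, flask}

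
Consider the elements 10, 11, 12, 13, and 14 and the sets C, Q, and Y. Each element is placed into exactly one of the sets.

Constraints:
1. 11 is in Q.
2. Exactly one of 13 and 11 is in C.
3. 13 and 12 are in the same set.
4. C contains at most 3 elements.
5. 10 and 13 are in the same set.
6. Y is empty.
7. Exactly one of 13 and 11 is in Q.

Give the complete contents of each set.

C = {10, 12, 13}; Q = {11, 14}; Y = {}

From (1): 11 ∈ Q.
(2) (exactly one): 13 ∈ C.
(3): 12 matches 13: 12 ∈ C.
(5): 10 matches 13: 10 ∈ C.
(6): Y already has 0, so the rest are out.
(4): C already has 3, so the rest are out.
Only one set left: 14 ∈ Q.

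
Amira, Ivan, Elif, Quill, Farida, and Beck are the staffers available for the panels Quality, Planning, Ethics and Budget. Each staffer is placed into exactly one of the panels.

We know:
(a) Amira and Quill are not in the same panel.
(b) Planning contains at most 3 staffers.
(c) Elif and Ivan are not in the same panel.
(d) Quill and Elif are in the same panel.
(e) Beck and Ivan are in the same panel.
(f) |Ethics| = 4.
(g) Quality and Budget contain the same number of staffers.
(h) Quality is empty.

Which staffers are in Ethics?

Ethics = {Amira, Beck, Farida, Ivan}

(h): Quality already has 0, so the rest are out.
Suppose Amira ∉ Ethics: no assignment then satisfies all the clues, so Amira ∈ Ethics.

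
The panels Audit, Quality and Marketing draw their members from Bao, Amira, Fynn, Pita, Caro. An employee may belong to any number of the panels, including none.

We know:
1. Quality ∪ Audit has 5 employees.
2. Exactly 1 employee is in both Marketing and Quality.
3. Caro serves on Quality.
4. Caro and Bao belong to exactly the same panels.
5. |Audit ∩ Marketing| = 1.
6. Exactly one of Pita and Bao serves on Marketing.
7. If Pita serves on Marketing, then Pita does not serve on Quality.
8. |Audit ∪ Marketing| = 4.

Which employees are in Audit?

Audit = {Bao, Caro, Pita}

From (3): Caro ∈ Quality.
(4): Bao matches Caro: Bao ∈ Quality.
Suppose Bao ∉ Audit: no assignment then satisfies all the clues, so Bao ∈ Audit.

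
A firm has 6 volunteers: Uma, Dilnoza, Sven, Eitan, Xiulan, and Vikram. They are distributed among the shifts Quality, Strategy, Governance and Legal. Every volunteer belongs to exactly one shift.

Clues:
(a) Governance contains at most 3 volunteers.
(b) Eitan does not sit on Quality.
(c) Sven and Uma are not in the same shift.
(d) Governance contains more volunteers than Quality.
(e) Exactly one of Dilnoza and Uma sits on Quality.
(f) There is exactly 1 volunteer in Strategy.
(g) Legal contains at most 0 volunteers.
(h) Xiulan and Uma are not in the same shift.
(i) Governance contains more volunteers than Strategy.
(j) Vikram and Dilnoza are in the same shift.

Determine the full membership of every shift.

Quality = {Dilnoza, Vikram}; Strategy = {Uma}; Governance = {Eitan, Sven, Xiulan}; Legal = {}

From (b): Eitan ∉ Quality.
(g): Legal already has 0, so the rest are out.
Suppose Uma ∈ Quality: no assignment then satisfies all the clues, so Uma ∉ Quality.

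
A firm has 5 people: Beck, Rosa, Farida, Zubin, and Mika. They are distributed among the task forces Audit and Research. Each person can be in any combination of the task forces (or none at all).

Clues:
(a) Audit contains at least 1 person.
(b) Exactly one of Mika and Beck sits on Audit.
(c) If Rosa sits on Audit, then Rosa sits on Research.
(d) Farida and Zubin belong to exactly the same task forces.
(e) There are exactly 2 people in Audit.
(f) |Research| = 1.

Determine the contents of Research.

Research = {Rosa}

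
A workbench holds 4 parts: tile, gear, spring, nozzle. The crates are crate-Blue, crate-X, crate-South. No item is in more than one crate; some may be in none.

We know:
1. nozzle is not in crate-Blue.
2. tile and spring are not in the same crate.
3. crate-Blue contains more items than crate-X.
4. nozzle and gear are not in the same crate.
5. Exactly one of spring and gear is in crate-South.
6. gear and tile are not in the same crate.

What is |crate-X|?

0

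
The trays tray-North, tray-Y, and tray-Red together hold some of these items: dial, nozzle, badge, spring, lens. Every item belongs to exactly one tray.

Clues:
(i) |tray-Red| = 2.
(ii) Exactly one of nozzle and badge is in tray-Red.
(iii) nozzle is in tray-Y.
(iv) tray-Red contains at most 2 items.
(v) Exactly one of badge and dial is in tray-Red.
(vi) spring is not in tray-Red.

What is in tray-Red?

From (iii): nozzle ∈ tray-Y.
From (vi): spring ∉ tray-Red.
(ii) (exactly one): badge ∈ tray-Red.
(v) (exactly one): dial ∉ tray-Red.
(i): only 2 candidates remain for tray-Red, so all are in.

tray-Red = {badge, lens}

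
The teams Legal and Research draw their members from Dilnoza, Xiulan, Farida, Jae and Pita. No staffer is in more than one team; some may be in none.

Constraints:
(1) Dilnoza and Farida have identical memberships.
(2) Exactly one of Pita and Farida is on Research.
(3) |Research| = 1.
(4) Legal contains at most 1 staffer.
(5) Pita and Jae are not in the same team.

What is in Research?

Research = {Pita}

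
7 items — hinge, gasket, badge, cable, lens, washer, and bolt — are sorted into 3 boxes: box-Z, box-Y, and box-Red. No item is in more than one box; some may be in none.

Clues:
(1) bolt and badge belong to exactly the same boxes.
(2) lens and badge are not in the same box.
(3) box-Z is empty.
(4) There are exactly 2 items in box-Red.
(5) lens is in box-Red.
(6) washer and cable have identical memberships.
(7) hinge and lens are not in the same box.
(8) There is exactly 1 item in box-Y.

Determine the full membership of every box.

box-Z = {}; box-Y = {hinge}; box-Red = {gasket, lens}

From (5): lens ∈ box-Red.
(2): badge ∉ box-Red.
(3): box-Z already has 0, so the rest are out.
(7): hinge ∉ box-Red.
(1): bolt matches badge: bolt ∉ box-Red.
Suppose hinge ∉ box-Y: no assignment then satisfies all the clues, so hinge ∈ box-Y.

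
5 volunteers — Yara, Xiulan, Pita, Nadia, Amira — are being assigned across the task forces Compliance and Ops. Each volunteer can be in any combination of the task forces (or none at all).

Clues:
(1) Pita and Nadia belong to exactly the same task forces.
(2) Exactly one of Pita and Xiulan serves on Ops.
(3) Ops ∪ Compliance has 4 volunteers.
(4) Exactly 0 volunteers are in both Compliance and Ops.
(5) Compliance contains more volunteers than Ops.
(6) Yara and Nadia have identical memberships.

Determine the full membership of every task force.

Compliance = {Nadia, Pita, Yara}; Ops = {Xiulan}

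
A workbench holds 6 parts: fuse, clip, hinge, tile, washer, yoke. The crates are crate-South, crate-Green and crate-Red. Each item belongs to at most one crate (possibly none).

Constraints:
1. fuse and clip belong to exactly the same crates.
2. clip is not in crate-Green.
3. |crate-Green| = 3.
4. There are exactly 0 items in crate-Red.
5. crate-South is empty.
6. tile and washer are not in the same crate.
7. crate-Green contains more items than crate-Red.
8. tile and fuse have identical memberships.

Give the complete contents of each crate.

crate-South = {}; crate-Green = {hinge, washer, yoke}; crate-Red = {}

From (2): clip ∉ crate-Green.
(1): fuse matches clip: fuse ∉ crate-Green.
(4): crate-Red already has 0, so the rest are out.
(5): crate-South already has 0, so the rest are out.
(8): tile matches fuse: tile ∉ crate-Green.
(3): only 3 candidates remain for crate-Green, so all are in.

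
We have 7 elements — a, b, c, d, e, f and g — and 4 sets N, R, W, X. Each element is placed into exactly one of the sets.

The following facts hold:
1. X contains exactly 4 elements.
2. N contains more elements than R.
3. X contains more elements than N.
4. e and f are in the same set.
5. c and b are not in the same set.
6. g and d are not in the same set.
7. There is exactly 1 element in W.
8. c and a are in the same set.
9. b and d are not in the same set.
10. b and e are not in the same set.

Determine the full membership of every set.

N = {b, g}; R = {}; W = {d}; X = {a, c, e, f}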